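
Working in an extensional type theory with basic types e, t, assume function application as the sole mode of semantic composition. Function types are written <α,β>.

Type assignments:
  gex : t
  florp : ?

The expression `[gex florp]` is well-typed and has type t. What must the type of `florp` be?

For [gex florp] to have type t with gex of type t, florp must be the function: florp : <t,t>.

<t,t>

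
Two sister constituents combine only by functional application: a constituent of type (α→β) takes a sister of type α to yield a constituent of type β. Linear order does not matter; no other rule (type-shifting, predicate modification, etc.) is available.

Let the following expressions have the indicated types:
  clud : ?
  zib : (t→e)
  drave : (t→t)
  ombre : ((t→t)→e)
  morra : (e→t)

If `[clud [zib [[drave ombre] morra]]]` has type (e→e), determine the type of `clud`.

[clud [zib [[drave ombre] morra]]] must have type (e→e). The sister [zib [[drave ombre] morra]] has type e; that is not a function onto (e→e), so clud must be the functor, of type (e→(e→e)).

(e→(e→e))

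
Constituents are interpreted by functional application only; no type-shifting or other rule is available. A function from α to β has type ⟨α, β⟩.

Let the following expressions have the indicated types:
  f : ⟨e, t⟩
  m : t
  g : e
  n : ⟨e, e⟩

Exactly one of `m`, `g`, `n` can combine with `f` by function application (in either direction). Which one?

m : t — neither side's domain matches the other.
g — combines: f : ⟨e, t⟩ takes g : e as argument, giving t.
n : ⟨e, e⟩ — neither side's domain matches the other.

g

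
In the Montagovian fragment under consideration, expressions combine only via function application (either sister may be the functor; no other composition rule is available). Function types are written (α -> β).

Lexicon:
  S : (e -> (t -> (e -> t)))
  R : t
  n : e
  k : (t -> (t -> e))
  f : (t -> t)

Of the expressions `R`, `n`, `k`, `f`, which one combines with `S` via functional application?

R : t — S needs e; R needs nothing (atomic); neither fits.
n — combines: S : (e -> (t -> (e -> t))) takes n : e as argument, giving (t -> (e -> t)).
k : (t -> (t -> e)) — S needs e; k needs t; neither fits.
f : (t -> t) — S needs e; f needs t; neither fits.

n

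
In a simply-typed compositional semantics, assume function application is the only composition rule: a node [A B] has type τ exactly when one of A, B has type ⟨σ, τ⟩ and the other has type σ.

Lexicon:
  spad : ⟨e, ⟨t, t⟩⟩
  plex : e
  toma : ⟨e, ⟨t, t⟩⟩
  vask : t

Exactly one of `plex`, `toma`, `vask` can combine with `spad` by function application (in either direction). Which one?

plex — combines: spad : ⟨e, ⟨t, t⟩⟩ takes plex : e as argument, giving ⟨t, t⟩.
toma : ⟨e, ⟨t, t⟩⟩ — spad needs e; toma needs e; neither fits.
vask : t — spad needs e; vask needs nothing (atomic); neither fits.

plex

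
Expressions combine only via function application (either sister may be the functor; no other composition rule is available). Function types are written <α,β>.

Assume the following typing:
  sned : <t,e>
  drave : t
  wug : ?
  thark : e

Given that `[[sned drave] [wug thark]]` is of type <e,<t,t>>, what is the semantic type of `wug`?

<e,<e,<e,<t,t>>>>

At [[sned drave] [wug thark]] (required: <e,<t,t>>): [sned drave] is e, which is not a function with range <e,<t,t>>; hence [wug thark] is the functor — type <e,<e,<t,t>>>.
At [wug thark] (required: <e,<e,<t,t>>>): thark is e, which is not a function with range <e,<e,<t,t>>>; hence wug is the functor — type <e,<e,<e,<t,t>>>>.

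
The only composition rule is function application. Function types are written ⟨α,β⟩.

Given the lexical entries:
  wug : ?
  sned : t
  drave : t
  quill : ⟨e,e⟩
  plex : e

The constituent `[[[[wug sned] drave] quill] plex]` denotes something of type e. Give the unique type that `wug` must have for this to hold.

For [[[[wug sned] drave] quill] plex] to have type e with plex of type e, [[[wug sned] drave] quill] must be the function: [[[wug sned] drave] quill] : ⟨e,e⟩.
For [[[wug sned] drave] quill] to have type ⟨e,e⟩ with quill of type ⟨e,e⟩, [[wug sned] drave] must be the function: [[wug sned] drave] : ⟨⟨e,e⟩,⟨e,e⟩⟩.
For [[wug sned] drave] to have type ⟨⟨e,e⟩,⟨e,e⟩⟩ with drave of type t, [wug sned] must be the function: [wug sned] : ⟨t,⟨⟨e,e⟩,⟨e,e⟩⟩⟩.
For [wug sned] to have type ⟨t,⟨⟨e,e⟩,⟨e,e⟩⟩⟩ with sned of type t, wug must be the function: wug : ⟨t,⟨t,⟨⟨e,e⟩,⟨e,e⟩⟩⟩⟩.

⟨t,⟨t,⟨⟨e,e⟩,⟨e,e⟩⟩⟩⟩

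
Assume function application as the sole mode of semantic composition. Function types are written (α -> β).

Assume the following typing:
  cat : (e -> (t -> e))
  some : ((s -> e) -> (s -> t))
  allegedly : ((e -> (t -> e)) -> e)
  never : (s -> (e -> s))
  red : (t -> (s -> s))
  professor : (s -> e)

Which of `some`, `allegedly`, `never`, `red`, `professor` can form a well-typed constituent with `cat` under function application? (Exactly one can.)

allegedly

some : ((s -> e) -> (s -> t)) — neither side's domain matches the other.
allegedly — combines: allegedly : ((e -> (t -> e)) -> e) takes cat : (e -> (t -> e)) as argument, giving e.
never : (s -> (e -> s)) — neither side's domain matches the other.
red : (t -> (s -> s)) — neither side's domain matches the other.
professor : (s -> e) — neither side's domain matches the other.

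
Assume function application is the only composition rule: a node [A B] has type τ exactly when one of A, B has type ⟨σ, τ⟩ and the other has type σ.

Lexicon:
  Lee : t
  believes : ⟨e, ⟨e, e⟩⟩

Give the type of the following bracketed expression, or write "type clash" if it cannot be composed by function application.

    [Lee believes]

type clash

[Lee believes]: t and ⟨e, ⟨e, e⟩⟩ cannot combine by function application — type clash.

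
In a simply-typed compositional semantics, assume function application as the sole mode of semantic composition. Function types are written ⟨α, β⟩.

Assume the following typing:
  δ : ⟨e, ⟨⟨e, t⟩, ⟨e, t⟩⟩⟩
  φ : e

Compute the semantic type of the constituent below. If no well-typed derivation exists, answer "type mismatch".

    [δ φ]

[δ φ]: δ is ⟨e, ⟨⟨e, t⟩, ⟨e, t⟩⟩⟩, φ is e; result ⟨⟨e, t⟩, ⟨e, t⟩⟩.

⟨⟨e, t⟩, ⟨e, t⟩⟩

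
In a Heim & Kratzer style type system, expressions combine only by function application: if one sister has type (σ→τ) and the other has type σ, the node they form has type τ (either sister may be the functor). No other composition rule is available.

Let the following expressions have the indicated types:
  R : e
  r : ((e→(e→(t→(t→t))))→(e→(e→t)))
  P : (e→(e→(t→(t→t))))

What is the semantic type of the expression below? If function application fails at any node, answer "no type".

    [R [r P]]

(e→t)

[r P]: functor r : ((e→(e→(t→(t→t))))→(e→(e→t))), argument P : (e→(e→(t→(t→t)))); result (e→(e→t)).
[R [r P]]: functor [r P] : (e→(e→t)), argument R : e; result (e→t).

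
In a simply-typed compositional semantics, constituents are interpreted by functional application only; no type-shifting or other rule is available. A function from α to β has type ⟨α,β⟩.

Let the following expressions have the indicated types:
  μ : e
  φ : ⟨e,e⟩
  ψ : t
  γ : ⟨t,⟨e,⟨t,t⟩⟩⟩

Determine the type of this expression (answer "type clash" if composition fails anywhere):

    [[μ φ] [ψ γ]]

[μ φ]: functor φ : ⟨e,e⟩, argument μ : e; result e.
[ψ γ]: functor γ : ⟨t,⟨e,⟨t,t⟩⟩⟩, argument ψ : t; result ⟨e,⟨t,t⟩⟩.
[[μ φ] [ψ γ]]: functor [ψ γ] : ⟨e,⟨t,t⟩⟩, argument [μ φ] : e; result ⟨t,t⟩.

⟨t,t⟩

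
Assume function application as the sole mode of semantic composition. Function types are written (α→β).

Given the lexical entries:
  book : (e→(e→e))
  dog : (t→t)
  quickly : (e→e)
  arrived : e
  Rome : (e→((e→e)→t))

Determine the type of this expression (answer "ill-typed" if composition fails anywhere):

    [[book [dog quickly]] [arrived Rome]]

ill-typed

At [dog quickly]: neither (t→t) nor (e→e) can take the other as argument; the node is ill-typed.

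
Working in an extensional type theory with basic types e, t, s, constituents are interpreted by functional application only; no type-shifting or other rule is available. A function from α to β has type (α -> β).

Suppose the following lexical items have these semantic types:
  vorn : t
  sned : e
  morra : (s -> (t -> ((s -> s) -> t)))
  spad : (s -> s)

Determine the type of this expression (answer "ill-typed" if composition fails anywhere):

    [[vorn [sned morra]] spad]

At [sned morra]: neither e nor (s -> (t -> ((s -> s) -> t))) can take the other as argument; the node is ill-typed.

ill-typed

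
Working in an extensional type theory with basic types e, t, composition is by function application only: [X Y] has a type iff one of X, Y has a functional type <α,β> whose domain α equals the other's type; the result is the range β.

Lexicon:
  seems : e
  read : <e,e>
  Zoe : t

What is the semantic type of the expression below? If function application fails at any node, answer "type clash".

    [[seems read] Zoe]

At [seems read], read : <e,e> takes seems : e, giving e.
[[seems read] Zoe]: e and t cannot combine by function application — type clash.

type clash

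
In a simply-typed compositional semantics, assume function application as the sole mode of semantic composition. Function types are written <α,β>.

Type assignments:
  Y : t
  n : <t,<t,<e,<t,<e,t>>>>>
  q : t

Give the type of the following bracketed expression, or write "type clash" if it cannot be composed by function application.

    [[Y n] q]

<e,<t,<e,t>>>

[Y n]: functor n : <t,<t,<e,<t,<e,t>>>>>, argument Y : t; result <t,<e,<t,<e,t>>>>.
[[Y n] q]: functor [Y n] : <t,<e,<t,<e,t>>>>, argument q : t; result <e,<t,<e,t>>>.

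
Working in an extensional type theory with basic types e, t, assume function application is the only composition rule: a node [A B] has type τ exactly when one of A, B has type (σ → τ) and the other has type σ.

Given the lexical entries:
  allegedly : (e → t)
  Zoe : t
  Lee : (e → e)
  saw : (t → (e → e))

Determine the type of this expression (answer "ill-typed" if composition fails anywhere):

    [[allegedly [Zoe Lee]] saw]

At [Zoe Lee]: neither t nor (e → e) can take the other as argument; the node is ill-typed.

ill-typed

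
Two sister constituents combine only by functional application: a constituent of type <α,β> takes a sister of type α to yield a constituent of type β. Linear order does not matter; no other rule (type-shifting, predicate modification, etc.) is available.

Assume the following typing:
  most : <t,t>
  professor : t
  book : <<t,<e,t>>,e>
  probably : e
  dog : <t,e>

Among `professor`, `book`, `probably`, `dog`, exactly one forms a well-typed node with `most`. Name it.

professor

professor — combines: most : <t,t> takes professor : t as argument, giving t.
book : <<t,<e,t>>,e> — does not combine with most.
probably : e — does not combine with most.
dog : <t,e> — does not combine with most.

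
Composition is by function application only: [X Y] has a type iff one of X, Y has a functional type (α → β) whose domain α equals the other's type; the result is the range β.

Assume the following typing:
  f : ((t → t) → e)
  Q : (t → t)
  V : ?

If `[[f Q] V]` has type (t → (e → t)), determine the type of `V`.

At [[f Q] V] (required: (t → (e → t))): [f Q] is e, which is not a function with range (t → (e → t)); hence V is the functor — type (e → (t → (e → t))).

(e → (t → (e → t)))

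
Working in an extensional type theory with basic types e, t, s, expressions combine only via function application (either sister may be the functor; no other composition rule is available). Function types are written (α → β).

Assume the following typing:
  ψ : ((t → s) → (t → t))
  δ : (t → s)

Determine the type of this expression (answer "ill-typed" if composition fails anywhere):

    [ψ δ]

(t → t)

[ψ δ]: ((t → s) → (t → t)) applied to (t → s) yields (t → t).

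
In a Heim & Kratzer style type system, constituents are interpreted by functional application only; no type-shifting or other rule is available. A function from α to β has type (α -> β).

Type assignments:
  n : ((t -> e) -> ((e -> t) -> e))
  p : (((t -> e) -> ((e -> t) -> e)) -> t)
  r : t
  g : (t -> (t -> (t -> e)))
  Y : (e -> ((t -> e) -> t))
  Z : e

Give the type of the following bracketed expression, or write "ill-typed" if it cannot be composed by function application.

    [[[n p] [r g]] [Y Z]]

t

At [n p], p : (((t -> e) -> ((e -> t) -> e)) -> t) takes n : ((t -> e) -> ((e -> t) -> e)), giving t.
At [r g], g : (t -> (t -> (t -> e))) takes r : t, giving (t -> (t -> e)).
At [[n p] [r g]], [r g] : (t -> (t -> e)) takes [n p] : t, giving (t -> e).
At [Y Z], Y : (e -> ((t -> e) -> t)) takes Z : e, giving ((t -> e) -> t).
At [[[n p] [r g]] [Y Z]], [Y Z] : ((t -> e) -> t) takes [[n p] [r g]] : (t -> e), giving t.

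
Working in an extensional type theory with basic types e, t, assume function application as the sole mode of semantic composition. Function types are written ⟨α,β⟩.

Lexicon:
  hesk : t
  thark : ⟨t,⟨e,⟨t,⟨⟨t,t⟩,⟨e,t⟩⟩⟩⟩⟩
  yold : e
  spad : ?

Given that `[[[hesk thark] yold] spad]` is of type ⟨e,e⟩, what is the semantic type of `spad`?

⟨⟨t,⟨⟨t,t⟩,⟨e,t⟩⟩⟩,⟨e,e⟩⟩

[[[hesk thark] yold] spad] is required to be ⟨e,e⟩. [[hesk thark] yold] : ⟨t,⟨⟨t,t⟩,⟨e,t⟩⟩⟩ cannot yield ⟨e,e⟩ as functor, so spad : ⟨⟨t,⟨⟨t,t⟩,⟨e,t⟩⟩⟩,⟨e,e⟩⟩.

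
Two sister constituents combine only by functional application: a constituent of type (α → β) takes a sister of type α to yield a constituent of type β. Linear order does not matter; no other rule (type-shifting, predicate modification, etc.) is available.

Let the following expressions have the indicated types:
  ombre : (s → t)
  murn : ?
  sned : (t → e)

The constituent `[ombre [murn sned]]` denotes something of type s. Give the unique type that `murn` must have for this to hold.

((t → e) → ((s → t) → s))

[ombre [murn sned]] must have type s. The sister ombre has type (s → t); that is not a function onto s, so [murn sned] must be the functor, of type ((s → t) → s).
[murn sned] must have type ((s → t) → s). The sister sned has type (t → e); that is not a function onto ((s → t) → s), so murn must be the functor, of type ((t → e) → ((s → t) → s)).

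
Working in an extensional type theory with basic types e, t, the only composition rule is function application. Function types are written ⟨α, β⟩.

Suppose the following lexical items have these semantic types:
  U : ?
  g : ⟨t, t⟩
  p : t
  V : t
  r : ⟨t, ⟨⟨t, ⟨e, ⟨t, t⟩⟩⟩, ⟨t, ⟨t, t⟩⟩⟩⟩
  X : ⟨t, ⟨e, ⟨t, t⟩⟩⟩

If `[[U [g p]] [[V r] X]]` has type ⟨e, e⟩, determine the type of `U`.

⟨t, ⟨⟨t, ⟨t, t⟩⟩, ⟨e, e⟩⟩⟩

[[U [g p]] [[V r] X]] is required to be ⟨e, e⟩. [[V r] X] : ⟨t, ⟨t, t⟩⟩ cannot yield ⟨e, e⟩ as functor, so [U [g p]] : ⟨⟨t, ⟨t, t⟩⟩, ⟨e, e⟩⟩.
[U [g p]] is required to be ⟨⟨t, ⟨t, t⟩⟩, ⟨e, e⟩⟩. [g p] : t cannot yield ⟨⟨t, ⟨t, t⟩⟩, ⟨e, e⟩⟩ as functor, so U : ⟨t, ⟨⟨t, ⟨t, t⟩⟩, ⟨e, e⟩⟩⟩.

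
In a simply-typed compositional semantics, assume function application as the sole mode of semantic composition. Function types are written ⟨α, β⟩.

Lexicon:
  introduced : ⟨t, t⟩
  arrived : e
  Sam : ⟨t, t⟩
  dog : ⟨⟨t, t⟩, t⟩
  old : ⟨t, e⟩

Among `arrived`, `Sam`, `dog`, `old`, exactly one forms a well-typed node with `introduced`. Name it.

arrived : e — introduced needs t; arrived needs nothing (atomic); neither fits.
Sam : ⟨t, t⟩ — introduced needs t; Sam needs t; neither fits.
dog — combines: dog : ⟨⟨t, t⟩, t⟩ takes introduced : ⟨t, t⟩ as argument, giving t.
old : ⟨t, e⟩ — introduced needs t; old needs t; neither fits.

dog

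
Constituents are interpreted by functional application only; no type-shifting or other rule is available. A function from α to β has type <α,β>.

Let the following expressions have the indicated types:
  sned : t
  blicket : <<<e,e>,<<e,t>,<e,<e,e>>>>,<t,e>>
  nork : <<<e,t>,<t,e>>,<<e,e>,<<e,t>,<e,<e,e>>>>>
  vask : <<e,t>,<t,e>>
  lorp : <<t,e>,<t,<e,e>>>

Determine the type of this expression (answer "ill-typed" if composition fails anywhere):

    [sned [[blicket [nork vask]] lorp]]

<e,e>

[nork vask] — nork of type <<<e,t>,<t,e>>,<<e,e>,<<e,t>,<e,<e,e>>>>> combines with vask of type <<e,t>,<t,e>>: type <<e,e>,<<e,t>,<e,<e,e>>>>.
[blicket [nork vask]] — blicket of type <<<e,e>,<<e,t>,<e,<e,e>>>>,<t,e>> combines with [nork vask] of type <<e,e>,<<e,t>,<e,<e,e>>>>: type <t,e>.
[[blicket [nork vask]] lorp] — lorp of type <<t,e>,<t,<e,e>>> combines with [blicket [nork vask]] of type <t,e>: type <t,<e,e>>.
[sned [[blicket [nork vask]] lorp]] — [[blicket [nork vask]] lorp] of type <t,<e,e>> combines with sned of type t: type <e,e>.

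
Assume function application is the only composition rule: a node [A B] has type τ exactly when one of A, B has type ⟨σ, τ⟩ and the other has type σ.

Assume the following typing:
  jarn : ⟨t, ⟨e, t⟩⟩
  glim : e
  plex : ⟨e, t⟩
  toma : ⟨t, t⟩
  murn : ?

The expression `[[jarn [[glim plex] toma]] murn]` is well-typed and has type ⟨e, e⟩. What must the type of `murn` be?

At [[jarn [[glim plex] toma]] murn] (required: ⟨e, e⟩): [jarn [[glim plex] toma]] is ⟨e, t⟩, which is not a function with range ⟨e, e⟩; hence murn is the functor — type ⟨⟨e, t⟩, ⟨e, e⟩⟩.

⟨⟨e, t⟩, ⟨e, e⟩⟩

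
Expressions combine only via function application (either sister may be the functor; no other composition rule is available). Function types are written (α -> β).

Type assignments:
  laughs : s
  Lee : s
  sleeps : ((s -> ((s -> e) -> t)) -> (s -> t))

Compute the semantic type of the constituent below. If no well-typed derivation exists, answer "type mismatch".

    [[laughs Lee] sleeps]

type mismatch

[laughs Lee]: s and s cannot combine by function application — type clash.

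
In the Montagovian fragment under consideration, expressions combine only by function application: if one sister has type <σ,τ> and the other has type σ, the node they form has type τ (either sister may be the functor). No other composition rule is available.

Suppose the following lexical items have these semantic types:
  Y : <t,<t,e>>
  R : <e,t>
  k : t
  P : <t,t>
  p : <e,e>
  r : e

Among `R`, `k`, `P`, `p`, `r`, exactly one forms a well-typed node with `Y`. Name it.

R : <e,t> — no; Y wants t, and R wants e.
k — combines: Y : <t,<t,e>> takes k : t as argument, giving <t,e>.
P : <t,t> — no; Y wants t, and P wants t.
p : <e,e> — no; Y wants t, and p wants e.
r : e — no; Y wants t, and r wants nothing (atomic).

k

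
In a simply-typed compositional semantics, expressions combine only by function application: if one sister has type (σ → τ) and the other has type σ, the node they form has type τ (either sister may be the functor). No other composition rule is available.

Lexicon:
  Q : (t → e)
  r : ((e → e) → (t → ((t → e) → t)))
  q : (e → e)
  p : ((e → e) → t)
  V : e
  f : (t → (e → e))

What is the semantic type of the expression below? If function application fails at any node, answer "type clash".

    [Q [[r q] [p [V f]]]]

type clash

[r q] — r of type ((e → e) → (t → ((t → e) → t))) combines with q of type (e → e): type (t → ((t → e) → t)).
At [V f]: neither e nor (t → (e → e)) can take the other as argument; the node is ill-typed.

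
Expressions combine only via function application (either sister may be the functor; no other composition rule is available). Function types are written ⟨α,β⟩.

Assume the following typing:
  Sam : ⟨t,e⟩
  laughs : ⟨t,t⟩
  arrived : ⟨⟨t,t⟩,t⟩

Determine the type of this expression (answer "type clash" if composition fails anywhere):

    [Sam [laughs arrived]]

e

[laughs arrived]: ⟨⟨t,t⟩,t⟩ applied to ⟨t,t⟩ yields t.
[Sam [laughs arrived]]: ⟨t,e⟩ applied to t yields e.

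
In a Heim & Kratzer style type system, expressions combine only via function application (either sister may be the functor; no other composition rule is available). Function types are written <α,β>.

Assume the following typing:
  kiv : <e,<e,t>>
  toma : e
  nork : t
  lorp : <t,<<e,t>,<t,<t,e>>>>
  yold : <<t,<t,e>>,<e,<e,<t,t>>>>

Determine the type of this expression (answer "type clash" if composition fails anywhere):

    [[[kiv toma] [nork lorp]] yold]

[kiv toma]: functor kiv : <e,<e,t>>, argument toma : e; result <e,t>.
[nork lorp]: functor lorp : <t,<<e,t>,<t,<t,e>>>>, argument nork : t; result <<e,t>,<t,<t,e>>>.
[[kiv toma] [nork lorp]]: functor [nork lorp] : <<e,t>,<t,<t,e>>>, argument [kiv toma] : <e,t>; result <t,<t,e>>.
[[[kiv toma] [nork lorp]] yold]: functor yold : <<t,<t,e>>,<e,<e,<t,t>>>>, argument [[kiv toma] [nork lorp]] : <t,<t,e>>; result <e,<e,<t,t>>>.

<e,<e,<t,t>>>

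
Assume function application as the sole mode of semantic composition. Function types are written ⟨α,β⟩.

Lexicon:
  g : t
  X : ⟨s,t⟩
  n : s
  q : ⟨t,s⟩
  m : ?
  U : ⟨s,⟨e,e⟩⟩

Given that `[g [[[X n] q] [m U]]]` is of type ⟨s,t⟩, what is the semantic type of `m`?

⟨⟨s,⟨e,e⟩⟩,⟨s,⟨t,⟨s,t⟩⟩⟩⟩

At [g [[[X n] q] [m U]]] (required: ⟨s,t⟩): g is t, which is not a function with range ⟨s,t⟩; hence [[[X n] q] [m U]] is the functor — type ⟨t,⟨s,t⟩⟩.
At [[[X n] q] [m U]] (required: ⟨t,⟨s,t⟩⟩): [[X n] q] is s, which is not a function with range ⟨t,⟨s,t⟩⟩; hence [m U] is the functor — type ⟨s,⟨t,⟨s,t⟩⟩⟩.
At [m U] (required: ⟨s,⟨t,⟨s,t⟩⟩⟩): U is ⟨s,⟨e,e⟩⟩, which is not a function with range ⟨s,⟨t,⟨s,t⟩⟩⟩; hence m is the functor — type ⟨⟨s,⟨e,e⟩⟩,⟨s,⟨t,⟨s,t⟩⟩⟩⟩.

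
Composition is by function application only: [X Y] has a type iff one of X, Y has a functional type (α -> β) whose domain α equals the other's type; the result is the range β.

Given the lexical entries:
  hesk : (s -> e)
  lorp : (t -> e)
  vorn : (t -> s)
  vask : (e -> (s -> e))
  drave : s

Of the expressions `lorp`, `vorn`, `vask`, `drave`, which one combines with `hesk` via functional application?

drave

lorp : (t -> e) — no; hesk wants s, and lorp wants t.
vorn : (t -> s) — no; hesk wants s, and vorn wants t.
vask : (e -> (s -> e)) — no; hesk wants s, and vask wants e.
drave — combines: hesk : (s -> e) takes drave : s as argument, giving e.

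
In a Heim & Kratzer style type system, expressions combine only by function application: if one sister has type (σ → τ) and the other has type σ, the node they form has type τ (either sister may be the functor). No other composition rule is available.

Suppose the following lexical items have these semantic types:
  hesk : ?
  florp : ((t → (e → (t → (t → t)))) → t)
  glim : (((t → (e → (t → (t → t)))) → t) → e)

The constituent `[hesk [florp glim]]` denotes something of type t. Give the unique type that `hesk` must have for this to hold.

For [hesk [florp glim]] to have type t with [florp glim] of type e, hesk must be the function: hesk : (e → t).

(e → t)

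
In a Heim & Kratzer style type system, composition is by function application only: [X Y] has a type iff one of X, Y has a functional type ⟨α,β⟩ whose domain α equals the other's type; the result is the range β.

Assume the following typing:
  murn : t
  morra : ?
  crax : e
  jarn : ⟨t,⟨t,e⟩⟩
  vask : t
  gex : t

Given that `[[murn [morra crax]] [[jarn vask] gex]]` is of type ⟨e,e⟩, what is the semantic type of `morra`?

At [[murn [morra crax]] [[jarn vask] gex]] (required: ⟨e,e⟩): [[jarn vask] gex] is e, which is not a function with range ⟨e,e⟩; hence [murn [morra crax]] is the functor — type ⟨e,⟨e,e⟩⟩.
At [murn [morra crax]] (required: ⟨e,⟨e,e⟩⟩): murn is t, which is not a function with range ⟨e,⟨e,e⟩⟩; hence [morra crax] is the functor — type ⟨t,⟨e,⟨e,e⟩⟩⟩.
At [morra crax] (required: ⟨t,⟨e,⟨e,e⟩⟩⟩): crax is e, which is not a function with range ⟨t,⟨e,⟨e,e⟩⟩⟩; hence morra is the functor — type ⟨e,⟨t,⟨e,⟨e,e⟩⟩⟩⟩.

⟨e,⟨t,⟨e,⟨e,e⟩⟩⟩⟩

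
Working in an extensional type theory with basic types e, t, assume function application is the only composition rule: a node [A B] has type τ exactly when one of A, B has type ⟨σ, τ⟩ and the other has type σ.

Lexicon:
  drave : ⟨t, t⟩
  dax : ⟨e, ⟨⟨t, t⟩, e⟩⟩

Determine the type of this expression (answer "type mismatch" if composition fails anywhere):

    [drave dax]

type mismatch

[drave dax]: ⟨t, t⟩ with ⟨e, ⟨⟨t, t⟩, e⟩⟩ — neither is a function whose domain matches the other; composition fails here.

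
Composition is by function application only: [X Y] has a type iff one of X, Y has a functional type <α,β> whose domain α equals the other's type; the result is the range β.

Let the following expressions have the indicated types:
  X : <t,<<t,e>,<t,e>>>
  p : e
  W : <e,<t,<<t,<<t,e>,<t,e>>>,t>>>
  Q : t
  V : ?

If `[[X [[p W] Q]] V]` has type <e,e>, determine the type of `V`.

<t,<e,e>>

[[X [[p W] Q]] V] is required to be <e,e>. [X [[p W] Q]] : t cannot yield <e,e> as functor, so V : <t,<e,e>>.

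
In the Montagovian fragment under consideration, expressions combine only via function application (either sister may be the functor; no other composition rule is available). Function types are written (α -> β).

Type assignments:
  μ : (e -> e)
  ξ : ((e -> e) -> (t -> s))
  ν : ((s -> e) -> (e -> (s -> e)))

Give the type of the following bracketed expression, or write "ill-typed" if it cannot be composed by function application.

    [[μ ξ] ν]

[μ ξ]: functor ξ : ((e -> e) -> (t -> s)), argument μ : (e -> e); result (t -> s).
[[μ ξ] ν]: (t -> s) and ((s -> e) -> (e -> (s -> e))) cannot combine by function application — type clash.

ill-typed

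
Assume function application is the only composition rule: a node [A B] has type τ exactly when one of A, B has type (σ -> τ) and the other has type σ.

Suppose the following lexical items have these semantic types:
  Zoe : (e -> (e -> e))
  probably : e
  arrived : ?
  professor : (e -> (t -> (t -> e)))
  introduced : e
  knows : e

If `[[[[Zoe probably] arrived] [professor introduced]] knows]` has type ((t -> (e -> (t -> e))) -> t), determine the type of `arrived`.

((e -> e) -> ((t -> (t -> e)) -> (e -> ((t -> (e -> (t -> e))) -> t))))

For [[[[Zoe probably] arrived] [professor introduced]] knows] to have type ((t -> (e -> (t -> e))) -> t) with knows of type e, [[[Zoe probably] arrived] [professor introduced]] must be the function: [[[Zoe probably] arrived] [professor introduced]] : (e -> ((t -> (e -> (t -> e))) -> t)).
For [[[Zoe probably] arrived] [professor introduced]] to have type (e -> ((t -> (e -> (t -> e))) -> t)) with [professor introduced] of type (t -> (t -> e)), [[Zoe probably] arrived] must be the function: [[Zoe probably] arrived] : ((t -> (t -> e)) -> (e -> ((t -> (e -> (t -> e))) -> t))).
For [[Zoe probably] arrived] to have type ((t -> (t -> e)) -> (e -> ((t -> (e -> (t -> e))) -> t))) with [Zoe probably] of type (e -> e), arrived must be the function: arrived : ((e -> e) -> ((t -> (t -> e)) -> (e -> ((t -> (e -> (t -> e))) -> t)))).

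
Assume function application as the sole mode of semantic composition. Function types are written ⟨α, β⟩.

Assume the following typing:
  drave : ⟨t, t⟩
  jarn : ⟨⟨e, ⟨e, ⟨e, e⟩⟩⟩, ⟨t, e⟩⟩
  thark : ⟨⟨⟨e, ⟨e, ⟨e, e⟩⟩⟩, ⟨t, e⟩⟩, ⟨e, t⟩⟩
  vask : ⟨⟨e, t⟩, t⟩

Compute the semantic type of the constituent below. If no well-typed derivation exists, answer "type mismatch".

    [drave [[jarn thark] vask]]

t

[jarn thark] — thark of type ⟨⟨⟨e, ⟨e, ⟨e, e⟩⟩⟩, ⟨t, e⟩⟩, ⟨e, t⟩⟩ combines with jarn of type ⟨⟨e, ⟨e, ⟨e, e⟩⟩⟩, ⟨t, e⟩⟩: type ⟨e, t⟩.
[[jarn thark] vask] — vask of type ⟨⟨e, t⟩, t⟩ combines with [jarn thark] of type ⟨e, t⟩: type t.
[drave [[jarn thark] vask]] — drave of type ⟨t, t⟩ combines with [[jarn thark] vask] of type t: type t.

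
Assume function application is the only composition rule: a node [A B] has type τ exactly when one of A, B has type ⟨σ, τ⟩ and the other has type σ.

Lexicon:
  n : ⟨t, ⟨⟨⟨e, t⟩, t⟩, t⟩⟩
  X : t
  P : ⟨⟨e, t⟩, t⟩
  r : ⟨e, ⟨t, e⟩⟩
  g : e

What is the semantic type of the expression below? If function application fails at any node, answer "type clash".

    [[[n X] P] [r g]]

e

[n X]: functor n : ⟨t, ⟨⟨⟨e, t⟩, t⟩, t⟩⟩, argument X : t; result ⟨⟨⟨e, t⟩, t⟩, t⟩.
[[n X] P]: functor [n X] : ⟨⟨⟨e, t⟩, t⟩, t⟩, argument P : ⟨⟨e, t⟩, t⟩; result t.
[r g]: functor r : ⟨e, ⟨t, e⟩⟩, argument g : e; result ⟨t, e⟩.
[[[n X] P] [r g]]: functor [r g] : ⟨t, e⟩, argument [[n X] P] : t; result e.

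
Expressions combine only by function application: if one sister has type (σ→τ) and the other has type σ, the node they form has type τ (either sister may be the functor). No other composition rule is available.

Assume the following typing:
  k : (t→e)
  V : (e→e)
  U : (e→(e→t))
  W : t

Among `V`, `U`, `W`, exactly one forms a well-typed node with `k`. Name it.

W

V : (e→e) — does not combine with k.
U : (e→(e→t)) — does not combine with k.
W — combines: k : (t→e) takes W : t as argument, giving e.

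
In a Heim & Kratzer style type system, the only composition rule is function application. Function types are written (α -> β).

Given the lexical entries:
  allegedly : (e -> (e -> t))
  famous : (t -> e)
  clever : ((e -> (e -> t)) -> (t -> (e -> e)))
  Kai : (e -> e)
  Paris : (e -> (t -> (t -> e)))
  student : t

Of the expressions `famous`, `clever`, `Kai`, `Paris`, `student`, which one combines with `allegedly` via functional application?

clever

famous : (t -> e) — neither side's domain matches the other.
clever — combines: clever : ((e -> (e -> t)) -> (t -> (e -> e))) takes allegedly : (e -> (e -> t)) as argument, giving (t -> (e -> e)).
Kai : (e -> e) — neither side's domain matches the other.
Paris : (e -> (t -> (t -> e))) — neither side's domain matches the other.
student : t — neither side's domain matches the other.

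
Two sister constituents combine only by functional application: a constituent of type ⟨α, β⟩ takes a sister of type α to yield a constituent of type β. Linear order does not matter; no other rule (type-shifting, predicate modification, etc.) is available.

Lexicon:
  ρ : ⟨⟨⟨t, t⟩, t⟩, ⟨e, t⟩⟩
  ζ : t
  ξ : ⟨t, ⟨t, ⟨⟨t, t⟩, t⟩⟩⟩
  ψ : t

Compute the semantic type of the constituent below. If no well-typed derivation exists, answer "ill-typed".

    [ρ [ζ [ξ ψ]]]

[ξ ψ]: functor ξ : ⟨t, ⟨t, ⟨⟨t, t⟩, t⟩⟩⟩, argument ψ : t; result ⟨t, ⟨⟨t, t⟩, t⟩⟩.
[ζ [ξ ψ]]: functor [ξ ψ] : ⟨t, ⟨⟨t, t⟩, t⟩⟩, argument ζ : t; result ⟨⟨t, t⟩, t⟩.
[ρ [ζ [ξ ψ]]]: functor ρ : ⟨⟨⟨t, t⟩, t⟩, ⟨e, t⟩⟩, argument [ζ [ξ ψ]] : ⟨⟨t, t⟩, t⟩; result ⟨e, t⟩.

⟨e, t⟩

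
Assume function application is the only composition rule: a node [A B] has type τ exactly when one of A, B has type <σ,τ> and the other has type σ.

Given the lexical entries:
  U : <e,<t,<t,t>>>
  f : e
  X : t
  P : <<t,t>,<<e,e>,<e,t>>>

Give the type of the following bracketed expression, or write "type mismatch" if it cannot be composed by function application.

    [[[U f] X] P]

[U f] — U of type <e,<t,<t,t>>> combines with f of type e: type <t,<t,t>>.
[[U f] X] — [U f] of type <t,<t,t>> combines with X of type t: type <t,t>.
[[[U f] X] P] — P of type <<t,t>,<<e,e>,<e,t>>> combines with [[U f] X] of type <t,t>: type <<e,e>,<e,t>>.

<<e,e>,<e,t>>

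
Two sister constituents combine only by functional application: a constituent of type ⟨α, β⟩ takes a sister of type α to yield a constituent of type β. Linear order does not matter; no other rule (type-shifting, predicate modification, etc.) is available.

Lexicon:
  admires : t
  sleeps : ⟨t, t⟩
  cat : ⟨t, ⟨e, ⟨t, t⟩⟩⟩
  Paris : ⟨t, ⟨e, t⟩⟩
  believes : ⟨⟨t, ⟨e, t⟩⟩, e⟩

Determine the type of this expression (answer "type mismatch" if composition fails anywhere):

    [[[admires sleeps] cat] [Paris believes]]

⟨t, t⟩

At [admires sleeps], sleeps : ⟨t, t⟩ takes admires : t, giving t.
At [[admires sleeps] cat], cat : ⟨t, ⟨e, ⟨t, t⟩⟩⟩ takes [admires sleeps] : t, giving ⟨e, ⟨t, t⟩⟩.
At [Paris believes], believes : ⟨⟨t, ⟨e, t⟩⟩, e⟩ takes Paris : ⟨t, ⟨e, t⟩⟩, giving e.
At [[[admires sleeps] cat] [Paris believes]], [[admires sleeps] cat] : ⟨e, ⟨t, t⟩⟩ takes [Paris believes] : e, giving ⟨t, t⟩.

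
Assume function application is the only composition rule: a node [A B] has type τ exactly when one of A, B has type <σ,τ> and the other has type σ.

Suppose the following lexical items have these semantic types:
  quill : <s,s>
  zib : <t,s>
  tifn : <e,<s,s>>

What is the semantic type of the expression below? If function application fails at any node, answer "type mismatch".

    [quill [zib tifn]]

At [zib tifn]: neither <t,s> nor <e,<s,s>> can take the other as argument; the node is ill-typed.

type mismatch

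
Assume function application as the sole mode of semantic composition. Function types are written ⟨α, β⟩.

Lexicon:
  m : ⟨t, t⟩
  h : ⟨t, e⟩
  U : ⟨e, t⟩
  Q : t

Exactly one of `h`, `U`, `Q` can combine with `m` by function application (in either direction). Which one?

Q

h : ⟨t, e⟩ — m needs t; h needs t; neither fits.
U : ⟨e, t⟩ — m needs t; U needs e; neither fits.
Q — combines: m : ⟨t, t⟩ takes Q : t as argument, giving t.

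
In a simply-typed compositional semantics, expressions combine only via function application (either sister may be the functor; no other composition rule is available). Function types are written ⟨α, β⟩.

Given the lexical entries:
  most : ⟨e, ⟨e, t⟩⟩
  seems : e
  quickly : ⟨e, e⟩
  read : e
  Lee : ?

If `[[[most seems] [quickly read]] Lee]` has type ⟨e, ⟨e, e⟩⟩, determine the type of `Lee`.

⟨t, ⟨e, ⟨e, e⟩⟩⟩

At [[[most seems] [quickly read]] Lee] (required: ⟨e, ⟨e, e⟩⟩): [[most seems] [quickly read]] is t, which is not a function with range ⟨e, ⟨e, e⟩⟩; hence Lee is the functor — type ⟨t, ⟨e, ⟨e, e⟩⟩⟩.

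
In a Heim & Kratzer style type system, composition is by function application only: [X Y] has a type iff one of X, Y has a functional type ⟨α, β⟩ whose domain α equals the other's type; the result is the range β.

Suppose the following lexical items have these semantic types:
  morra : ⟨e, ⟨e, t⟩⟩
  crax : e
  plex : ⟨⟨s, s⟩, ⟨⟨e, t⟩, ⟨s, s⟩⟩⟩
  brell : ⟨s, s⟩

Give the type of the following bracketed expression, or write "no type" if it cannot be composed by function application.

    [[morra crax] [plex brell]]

⟨s, s⟩

[morra crax] — morra of type ⟨e, ⟨e, t⟩⟩ combines with crax of type e: type ⟨e, t⟩.
[plex brell] — plex of type ⟨⟨s, s⟩, ⟨⟨e, t⟩, ⟨s, s⟩⟩⟩ combines with brell of type ⟨s, s⟩: type ⟨⟨e, t⟩, ⟨s, s⟩⟩.
[[morra crax] [plex brell]] — [plex brell] of type ⟨⟨e, t⟩, ⟨s, s⟩⟩ combines with [morra crax] of type ⟨e, t⟩: type ⟨s, s⟩.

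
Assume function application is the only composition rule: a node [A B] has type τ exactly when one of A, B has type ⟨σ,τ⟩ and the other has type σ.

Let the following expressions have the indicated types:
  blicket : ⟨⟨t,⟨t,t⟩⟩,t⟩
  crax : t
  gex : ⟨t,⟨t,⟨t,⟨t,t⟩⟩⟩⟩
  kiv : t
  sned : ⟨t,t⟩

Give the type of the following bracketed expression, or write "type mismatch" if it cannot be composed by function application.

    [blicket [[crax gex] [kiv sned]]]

[crax gex] — gex of type ⟨t,⟨t,⟨t,⟨t,t⟩⟩⟩⟩ combines with crax of type t: type ⟨t,⟨t,⟨t,t⟩⟩⟩.
[kiv sned] — sned of type ⟨t,t⟩ combines with kiv of type t: type t.
[[crax gex] [kiv sned]] — [crax gex] of type ⟨t,⟨t,⟨t,t⟩⟩⟩ combines with [kiv sned] of type t: type ⟨t,⟨t,t⟩⟩.
[blicket [[crax gex] [kiv sned]]] — blicket of type ⟨⟨t,⟨t,t⟩⟩,t⟩ combines with [[crax gex] [kiv sned]] of type ⟨t,⟨t,t⟩⟩: type t.

t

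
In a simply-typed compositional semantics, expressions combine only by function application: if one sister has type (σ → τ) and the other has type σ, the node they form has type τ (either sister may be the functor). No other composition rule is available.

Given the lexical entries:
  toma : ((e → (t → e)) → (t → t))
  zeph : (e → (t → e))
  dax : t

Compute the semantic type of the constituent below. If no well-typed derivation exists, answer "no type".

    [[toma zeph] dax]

[toma zeph]: toma is ((e → (t → e)) → (t → t)), zeph is (e → (t → e)); result (t → t).
[[toma zeph] dax]: [toma zeph] is (t → t), dax is t; result t.

t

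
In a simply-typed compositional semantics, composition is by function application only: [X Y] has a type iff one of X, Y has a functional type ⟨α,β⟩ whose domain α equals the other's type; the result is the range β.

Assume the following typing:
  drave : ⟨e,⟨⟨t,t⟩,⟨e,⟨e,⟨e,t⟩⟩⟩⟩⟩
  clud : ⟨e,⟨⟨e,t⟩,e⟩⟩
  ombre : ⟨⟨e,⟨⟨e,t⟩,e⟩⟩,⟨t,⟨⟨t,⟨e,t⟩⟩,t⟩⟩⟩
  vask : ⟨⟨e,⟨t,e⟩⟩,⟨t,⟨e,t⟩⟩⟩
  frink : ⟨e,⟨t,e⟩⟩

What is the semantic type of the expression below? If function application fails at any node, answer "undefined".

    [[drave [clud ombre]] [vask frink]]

[clud ombre] — ombre of type ⟨⟨e,⟨⟨e,t⟩,e⟩⟩,⟨t,⟨⟨t,⟨e,t⟩⟩,t⟩⟩⟩ combines with clud of type ⟨e,⟨⟨e,t⟩,e⟩⟩: type ⟨t,⟨⟨t,⟨e,t⟩⟩,t⟩⟩.
[drave [clud ombre]]: ⟨e,⟨⟨t,t⟩,⟨e,⟨e,⟨e,t⟩⟩⟩⟩⟩ and ⟨t,⟨⟨t,⟨e,t⟩⟩,t⟩⟩ cannot combine by function application — type clash.

undefined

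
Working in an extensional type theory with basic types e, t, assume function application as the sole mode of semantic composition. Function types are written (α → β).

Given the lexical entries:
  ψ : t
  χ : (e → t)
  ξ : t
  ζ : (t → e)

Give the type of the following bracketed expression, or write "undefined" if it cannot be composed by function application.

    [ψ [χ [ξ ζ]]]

undefined

[ξ ζ]: functor ζ : (t → e), argument ξ : t; result e.
[χ [ξ ζ]]: functor χ : (e → t), argument [ξ ζ] : e; result t.
[ψ [χ [ξ ζ]]]: t with t — neither is a function whose domain matches the other; composition fails here.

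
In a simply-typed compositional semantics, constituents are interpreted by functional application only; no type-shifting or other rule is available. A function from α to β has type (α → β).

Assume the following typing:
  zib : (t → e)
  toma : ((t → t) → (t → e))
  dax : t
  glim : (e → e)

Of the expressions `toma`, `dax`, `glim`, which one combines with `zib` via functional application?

toma : ((t → t) → (t → e)) — neither side's domain matches the other.
dax — combines: zib : (t → e) takes dax : t as argument, giving e.
glim : (e → e) — neither side's domain matches the other.

dax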